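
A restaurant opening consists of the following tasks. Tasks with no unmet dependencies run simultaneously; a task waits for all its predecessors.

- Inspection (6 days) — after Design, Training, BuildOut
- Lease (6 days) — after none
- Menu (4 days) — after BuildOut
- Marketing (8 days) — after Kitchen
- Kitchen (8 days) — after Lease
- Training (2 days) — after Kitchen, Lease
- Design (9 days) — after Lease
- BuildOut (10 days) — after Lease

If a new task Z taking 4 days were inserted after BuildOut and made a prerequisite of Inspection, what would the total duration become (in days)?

26

Originally the restaurant opening takes 22 days.
With Z inserted, Inspection now waits for max(Design, Training, BuildOut, Z).
New critical path: Lease→BuildOut→Z→Inspection = 6+10+4+6 = 26 ⇒ 26 days.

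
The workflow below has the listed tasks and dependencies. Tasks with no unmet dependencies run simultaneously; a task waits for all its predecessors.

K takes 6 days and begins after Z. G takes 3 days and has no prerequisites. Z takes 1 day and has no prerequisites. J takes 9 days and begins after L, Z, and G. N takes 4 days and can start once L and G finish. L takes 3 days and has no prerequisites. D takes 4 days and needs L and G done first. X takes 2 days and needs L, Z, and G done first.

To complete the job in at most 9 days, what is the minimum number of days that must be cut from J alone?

3

Current finish: 12 days; target: 9.
J is on every critical path, so each day cut from J cuts the finish by one (this holds down to a finish of 7).
Need 12 − 9 = 3 days off J → J becomes 6 days, finish becomes 9.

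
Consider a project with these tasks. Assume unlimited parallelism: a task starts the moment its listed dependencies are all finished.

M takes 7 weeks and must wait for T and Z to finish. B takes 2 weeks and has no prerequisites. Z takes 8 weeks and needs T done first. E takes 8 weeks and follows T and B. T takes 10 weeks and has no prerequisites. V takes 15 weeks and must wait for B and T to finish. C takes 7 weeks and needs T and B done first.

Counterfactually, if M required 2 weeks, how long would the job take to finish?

25

Actual critical path: T→Z→M = 10+8+7 = 25 ⇒ 25 weeks.
M lies on that path, so at 2 weeks the path becomes 20 weeks.
New critical path: T→V = 10+15 = 25 ⇒ 25 weeks.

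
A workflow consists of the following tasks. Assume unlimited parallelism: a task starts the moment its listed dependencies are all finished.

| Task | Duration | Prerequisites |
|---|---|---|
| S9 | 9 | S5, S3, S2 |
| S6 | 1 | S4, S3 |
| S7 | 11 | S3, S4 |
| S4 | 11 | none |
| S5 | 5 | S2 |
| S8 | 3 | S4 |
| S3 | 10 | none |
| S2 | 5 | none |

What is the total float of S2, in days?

The longest chain is S4→S7 = 11+11 = 22; overall finish 22 days.
The longest chain containing S2 totals 19 days.
So S2 can slip 8 − 5 = 3 days.

3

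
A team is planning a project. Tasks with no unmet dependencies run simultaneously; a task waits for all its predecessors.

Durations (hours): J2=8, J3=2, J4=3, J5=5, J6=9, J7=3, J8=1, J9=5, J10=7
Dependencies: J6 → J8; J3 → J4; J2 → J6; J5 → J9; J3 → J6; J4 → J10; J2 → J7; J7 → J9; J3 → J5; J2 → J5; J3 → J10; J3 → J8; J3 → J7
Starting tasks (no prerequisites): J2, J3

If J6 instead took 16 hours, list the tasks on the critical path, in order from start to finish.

Actual critical path: J2→J6→J8 = 8+9+1 = 18 ⇒ 18 hours.
J6 is on the critical path; changing it to 16 makes that path 25 hours.
That remains the longest chain; total 25 hours.

J2, J6, J8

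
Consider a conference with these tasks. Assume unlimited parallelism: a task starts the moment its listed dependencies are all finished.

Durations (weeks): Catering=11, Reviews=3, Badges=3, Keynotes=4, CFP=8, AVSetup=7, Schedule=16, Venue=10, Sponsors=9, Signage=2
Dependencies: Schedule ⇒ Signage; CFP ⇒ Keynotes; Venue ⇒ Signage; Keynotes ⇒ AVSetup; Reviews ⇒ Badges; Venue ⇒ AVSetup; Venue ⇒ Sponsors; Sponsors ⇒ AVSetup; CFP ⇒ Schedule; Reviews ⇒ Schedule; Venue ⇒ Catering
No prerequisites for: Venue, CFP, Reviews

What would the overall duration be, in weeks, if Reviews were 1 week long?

As given, the longest chain is Venue→Sponsors→AVSetup = 10+9+7 = 26, so the finish is 26 weeks.
Reviews has 5 weeks of float (longest path through it is 21).
That remains the longest chain; total 26 weeks.

26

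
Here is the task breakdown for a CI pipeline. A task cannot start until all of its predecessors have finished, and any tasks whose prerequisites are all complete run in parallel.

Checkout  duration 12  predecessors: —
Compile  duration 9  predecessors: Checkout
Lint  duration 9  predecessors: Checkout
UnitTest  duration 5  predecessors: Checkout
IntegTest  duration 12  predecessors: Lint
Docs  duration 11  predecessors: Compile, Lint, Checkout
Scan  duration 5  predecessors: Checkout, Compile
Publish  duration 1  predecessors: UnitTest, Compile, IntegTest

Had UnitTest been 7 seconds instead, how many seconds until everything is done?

Critical path before the change: Checkout→Lint→IntegTest→Publish = 12+9+12+1 = 34 giving 34 seconds.
UnitTest has 16 seconds of float (longest path through it is 18).
The critical path is still Checkout→Lint→IntegTest→Publish; finish is now 34 seconds.

34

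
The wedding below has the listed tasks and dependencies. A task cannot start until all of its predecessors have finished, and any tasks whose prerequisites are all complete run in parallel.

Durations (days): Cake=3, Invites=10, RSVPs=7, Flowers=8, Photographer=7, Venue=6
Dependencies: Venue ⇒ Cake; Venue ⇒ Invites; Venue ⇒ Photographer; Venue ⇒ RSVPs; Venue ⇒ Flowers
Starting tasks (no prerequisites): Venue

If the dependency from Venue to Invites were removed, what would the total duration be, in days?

14

Original critical path: Venue→Invites = 6+10 = 16 ⇒ 16 days.
Without Venue→Invites, Invites's earliest start moves from 6 to 0.
The longest chain is now Venue→Flowers = 6+8 = 14, so the project takes 14 days.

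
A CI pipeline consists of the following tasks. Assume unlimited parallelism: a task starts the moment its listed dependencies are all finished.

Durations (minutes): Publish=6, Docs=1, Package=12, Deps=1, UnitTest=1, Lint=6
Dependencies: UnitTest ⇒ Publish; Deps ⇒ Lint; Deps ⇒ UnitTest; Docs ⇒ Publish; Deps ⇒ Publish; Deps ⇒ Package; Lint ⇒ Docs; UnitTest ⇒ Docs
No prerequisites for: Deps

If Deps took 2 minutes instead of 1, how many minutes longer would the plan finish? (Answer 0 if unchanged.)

1

As given, the longest chain is Deps→Lint→Docs→Publish = 1+6+1+6 = 14, so the finish is 14 minutes.
Deps is on the critical path; changing it to 2 makes that path 15 minutes.
No other chain overtakes it, so the finish is 15 minutes.
Change in finish: 15 − 14 = +1 minutes.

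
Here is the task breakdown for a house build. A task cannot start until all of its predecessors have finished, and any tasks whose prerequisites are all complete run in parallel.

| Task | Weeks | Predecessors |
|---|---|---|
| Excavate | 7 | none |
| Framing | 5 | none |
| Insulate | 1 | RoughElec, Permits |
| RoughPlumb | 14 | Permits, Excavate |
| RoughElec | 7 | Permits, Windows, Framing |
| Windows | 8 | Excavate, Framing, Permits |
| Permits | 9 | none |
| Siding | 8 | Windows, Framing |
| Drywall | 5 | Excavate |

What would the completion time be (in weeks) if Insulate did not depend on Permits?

25

With the dependency in place, Permits→Windows→RoughElec→Insulate = 9+8+7+1 = 25 sets the finish at 25 weeks.
Dropping Permits→Insulate doesn't change Insulate's earliest start (24); another predecessor still binds.
After: Permits→Windows→RoughElec→Insulate = 9+8+7+1 = 25 → 25 weeks.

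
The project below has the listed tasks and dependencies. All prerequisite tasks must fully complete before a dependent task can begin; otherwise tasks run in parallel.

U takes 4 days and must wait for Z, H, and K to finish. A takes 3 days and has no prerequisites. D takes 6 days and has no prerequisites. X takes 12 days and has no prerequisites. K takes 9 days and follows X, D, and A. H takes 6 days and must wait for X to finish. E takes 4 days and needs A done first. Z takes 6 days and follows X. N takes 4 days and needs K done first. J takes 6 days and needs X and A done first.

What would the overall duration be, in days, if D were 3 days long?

Baseline: X→K→N = 12+9+4 = 25 → 25 days.
The longest path through D is only 19 days, so D has float 6.
The critical path is still X→K→N; finish is now 25 days.

25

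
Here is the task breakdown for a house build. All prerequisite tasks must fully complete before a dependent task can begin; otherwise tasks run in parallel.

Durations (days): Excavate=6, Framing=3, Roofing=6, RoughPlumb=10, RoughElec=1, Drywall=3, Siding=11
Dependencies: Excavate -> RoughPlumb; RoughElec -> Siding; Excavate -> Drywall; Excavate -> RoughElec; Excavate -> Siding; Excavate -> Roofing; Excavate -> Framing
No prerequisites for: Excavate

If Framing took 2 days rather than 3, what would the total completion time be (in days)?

18

The binding path is Excavate→RoughElec→Siding = 6+1+11 = 18; finish at 18 days.
Framing is off the critical path — its longest chain is 9 days, giving 9 of slack.
The critical path is still Excavate→RoughElec→Siding; finish is now 18 days.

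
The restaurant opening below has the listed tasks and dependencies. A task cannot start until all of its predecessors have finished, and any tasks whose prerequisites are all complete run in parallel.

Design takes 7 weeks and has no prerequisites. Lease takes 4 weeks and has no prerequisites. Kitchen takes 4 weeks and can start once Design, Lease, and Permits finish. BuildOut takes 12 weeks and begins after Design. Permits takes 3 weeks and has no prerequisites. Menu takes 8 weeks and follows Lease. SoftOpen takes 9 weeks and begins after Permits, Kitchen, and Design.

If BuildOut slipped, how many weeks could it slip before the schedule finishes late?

Critical path: Design→Kitchen→SoftOpen = 7+4+9 = 20, so the finish is 20 weeks.
The longest chain containing BuildOut totals 19 weeks.
So BuildOut can slip 20 − 19 = 1 week.

1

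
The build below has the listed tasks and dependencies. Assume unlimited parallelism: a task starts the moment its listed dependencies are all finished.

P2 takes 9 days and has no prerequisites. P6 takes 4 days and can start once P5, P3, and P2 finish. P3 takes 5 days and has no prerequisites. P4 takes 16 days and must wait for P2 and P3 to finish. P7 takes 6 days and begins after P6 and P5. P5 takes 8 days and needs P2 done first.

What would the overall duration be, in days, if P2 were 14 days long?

32

Actual critical path: P2→P5→P6→P7 = 9+8+4+6 = 27 ⇒ 27 days.
Since P2 is critical, the +5 change carries straight to that chain (now 32 days).
That remains the longest chain; total 32 days.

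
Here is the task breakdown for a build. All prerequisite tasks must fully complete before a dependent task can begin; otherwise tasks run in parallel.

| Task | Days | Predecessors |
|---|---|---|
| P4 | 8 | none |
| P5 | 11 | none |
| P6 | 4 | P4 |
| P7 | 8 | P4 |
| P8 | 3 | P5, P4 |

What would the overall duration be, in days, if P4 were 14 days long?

As given, the longest chain is P4→P7 = 8+8 = 16, so the finish is 16 days.
P4 is on the critical path; changing it to 14 makes that path 22 days.
The critical path is still P4→P7; finish is now 22 days.

22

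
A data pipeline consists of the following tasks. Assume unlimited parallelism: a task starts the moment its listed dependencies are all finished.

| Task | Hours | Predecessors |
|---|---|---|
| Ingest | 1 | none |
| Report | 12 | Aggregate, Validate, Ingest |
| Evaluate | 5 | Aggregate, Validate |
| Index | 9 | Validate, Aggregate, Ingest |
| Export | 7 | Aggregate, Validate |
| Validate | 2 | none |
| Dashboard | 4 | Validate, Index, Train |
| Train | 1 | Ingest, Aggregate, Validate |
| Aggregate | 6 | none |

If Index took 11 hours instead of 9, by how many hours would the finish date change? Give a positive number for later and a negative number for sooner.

Baseline: Aggregate→Index→Dashboard = 6+9+4 = 19 → 19 hours.
Index is on the critical path; changing it to 11 makes that path 21 hours.
The critical path is still Aggregate→Index→Dashboard; finish is now 21 hours.
Change in finish: 21 − 19 = +2 hours.

2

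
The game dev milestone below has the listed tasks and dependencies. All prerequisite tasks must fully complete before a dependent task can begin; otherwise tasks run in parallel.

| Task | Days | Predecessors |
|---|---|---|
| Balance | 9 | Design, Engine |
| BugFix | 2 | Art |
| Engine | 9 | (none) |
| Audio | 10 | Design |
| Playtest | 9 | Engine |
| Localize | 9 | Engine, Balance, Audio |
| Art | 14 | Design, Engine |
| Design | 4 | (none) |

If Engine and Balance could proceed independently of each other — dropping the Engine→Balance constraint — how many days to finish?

Before: longest chain Engine→Balance→Localize = 9+9+9 = 27, finish 27.
Without Engine→Balance, Balance's earliest start moves from 9 to 4.
The longest chain is now Engine→Art→BugFix = 9+14+2 = 25, so the plan takes 25 days.

25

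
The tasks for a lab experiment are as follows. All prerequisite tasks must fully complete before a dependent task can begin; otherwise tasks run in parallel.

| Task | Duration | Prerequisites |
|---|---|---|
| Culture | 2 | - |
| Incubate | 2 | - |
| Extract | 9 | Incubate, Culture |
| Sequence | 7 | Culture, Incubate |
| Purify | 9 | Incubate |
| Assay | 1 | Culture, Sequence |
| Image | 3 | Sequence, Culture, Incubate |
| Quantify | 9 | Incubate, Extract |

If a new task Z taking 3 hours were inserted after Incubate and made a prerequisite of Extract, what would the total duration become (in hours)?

23

Originally the project takes 20 hours.
With Z inserted, Extract now waits for max(Incubate, Culture, Z).
New critical path: Incubate→Z→Extract→Quantify = 2+3+9+9 = 23 ⇒ 23 hours.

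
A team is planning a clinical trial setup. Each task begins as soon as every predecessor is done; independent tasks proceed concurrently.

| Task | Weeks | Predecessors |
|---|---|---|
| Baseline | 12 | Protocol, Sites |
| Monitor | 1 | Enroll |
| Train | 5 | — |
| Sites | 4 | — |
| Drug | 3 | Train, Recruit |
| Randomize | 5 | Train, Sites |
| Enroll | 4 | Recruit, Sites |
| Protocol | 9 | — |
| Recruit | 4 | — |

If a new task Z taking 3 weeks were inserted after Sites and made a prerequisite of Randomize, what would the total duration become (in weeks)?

Originally the plan takes 21 weeks.
With Z inserted, Randomize now waits for max(Train, Sites, Z).
New critical path: Protocol→Baseline = 9+12 = 21 ⇒ 21 weeks.

21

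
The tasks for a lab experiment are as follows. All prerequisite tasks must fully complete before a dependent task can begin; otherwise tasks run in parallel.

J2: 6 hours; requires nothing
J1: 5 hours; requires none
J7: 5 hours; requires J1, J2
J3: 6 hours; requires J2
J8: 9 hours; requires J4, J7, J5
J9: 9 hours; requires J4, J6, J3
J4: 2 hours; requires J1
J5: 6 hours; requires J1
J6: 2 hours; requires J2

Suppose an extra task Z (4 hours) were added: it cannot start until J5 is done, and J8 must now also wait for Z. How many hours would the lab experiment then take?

24

Originally the lab experiment takes 21 hours.
With Z inserted, J8 now waits for max(J4, J7, J5, Z).
New critical path: J1→J5→Z→J8 = 5+6+4+9 = 24 ⇒ 24 hours.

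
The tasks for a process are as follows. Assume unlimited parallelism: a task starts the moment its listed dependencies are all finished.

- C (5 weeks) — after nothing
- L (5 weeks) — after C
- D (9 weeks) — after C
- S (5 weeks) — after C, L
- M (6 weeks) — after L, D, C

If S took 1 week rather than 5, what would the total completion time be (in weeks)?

Critical path before the change: C→D→M = 5+9+6 = 20 giving 20 weeks.
The longest path through S is only 15 weeks, so S has float 5.
No other chain overtakes it, so the finish is 20 weeks.

20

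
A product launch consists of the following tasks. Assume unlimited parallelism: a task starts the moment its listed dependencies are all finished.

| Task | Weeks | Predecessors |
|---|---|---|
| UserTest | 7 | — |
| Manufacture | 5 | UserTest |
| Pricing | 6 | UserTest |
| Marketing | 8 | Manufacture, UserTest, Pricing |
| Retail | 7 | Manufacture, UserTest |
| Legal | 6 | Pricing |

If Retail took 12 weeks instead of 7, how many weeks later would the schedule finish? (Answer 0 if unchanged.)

3

Baseline: UserTest→Pricing→Marketing = 7+6+8 = 21 → 21 weeks.
Retail has 2 weeks of float (longest path through it is 19).
Now UserTest→Manufacture→Retail = 7+5+12 = 24 is longest, so the finish becomes 24 weeks.
Change in finish: 24 − 21 = +3 weeks.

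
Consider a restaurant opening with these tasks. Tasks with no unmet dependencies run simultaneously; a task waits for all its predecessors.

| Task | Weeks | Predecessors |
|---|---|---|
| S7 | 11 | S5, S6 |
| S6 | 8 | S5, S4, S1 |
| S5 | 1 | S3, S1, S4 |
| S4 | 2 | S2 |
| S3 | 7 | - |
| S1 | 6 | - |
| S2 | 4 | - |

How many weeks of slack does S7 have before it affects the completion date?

0

The longest chain is S3→S5→S6→S7 = 7+1+8+11 = 27; overall finish 27 weeks.
The longest chain containing S7 totals 27 weeks.
Float = 27 − 27 = 0.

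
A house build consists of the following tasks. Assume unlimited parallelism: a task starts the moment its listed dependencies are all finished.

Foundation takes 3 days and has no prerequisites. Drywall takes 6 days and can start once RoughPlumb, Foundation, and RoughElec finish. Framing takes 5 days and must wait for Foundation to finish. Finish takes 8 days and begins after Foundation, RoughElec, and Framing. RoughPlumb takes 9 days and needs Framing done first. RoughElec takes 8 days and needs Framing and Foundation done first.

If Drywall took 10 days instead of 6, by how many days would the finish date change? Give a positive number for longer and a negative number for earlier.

Critical path before the change: Foundation→Framing→RoughElec→Finish = 3+5+8+8 = 24 giving 24 days.
The longest path through Drywall is only 23 days, so Drywall has float 1.
Now Foundation→Framing→RoughPlumb→Drywall = 3+5+9+10 = 27 is longest, so the finish becomes 27 days.
Change in finish: 27 − 24 = +3 days.

3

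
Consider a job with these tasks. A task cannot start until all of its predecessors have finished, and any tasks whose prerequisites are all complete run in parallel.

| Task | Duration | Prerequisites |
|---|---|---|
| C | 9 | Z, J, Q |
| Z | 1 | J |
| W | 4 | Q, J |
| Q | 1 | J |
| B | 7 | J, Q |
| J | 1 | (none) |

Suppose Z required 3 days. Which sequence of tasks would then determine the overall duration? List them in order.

The binding path is J→Z→C = 1+1+9 = 11; finish at 11 days.
Z is on the critical path; changing it to 3 makes that path 13 days.
That remains the longest chain; total 13 days.

J, Z, C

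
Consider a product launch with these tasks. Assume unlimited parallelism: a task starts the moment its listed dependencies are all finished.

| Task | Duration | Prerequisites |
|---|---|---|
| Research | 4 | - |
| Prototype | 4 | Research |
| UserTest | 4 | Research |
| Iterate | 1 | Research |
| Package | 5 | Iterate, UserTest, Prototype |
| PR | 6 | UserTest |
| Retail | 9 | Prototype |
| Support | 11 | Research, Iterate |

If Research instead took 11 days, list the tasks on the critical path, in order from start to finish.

Research, Prototype, Retail

The binding path is Research→Prototype→Retail = 4+4+9 = 17; finish at 17 days.
Research is on the critical path; changing it to 11 makes that path 24 days.
No other chain overtakes it, so the finish is 24 days.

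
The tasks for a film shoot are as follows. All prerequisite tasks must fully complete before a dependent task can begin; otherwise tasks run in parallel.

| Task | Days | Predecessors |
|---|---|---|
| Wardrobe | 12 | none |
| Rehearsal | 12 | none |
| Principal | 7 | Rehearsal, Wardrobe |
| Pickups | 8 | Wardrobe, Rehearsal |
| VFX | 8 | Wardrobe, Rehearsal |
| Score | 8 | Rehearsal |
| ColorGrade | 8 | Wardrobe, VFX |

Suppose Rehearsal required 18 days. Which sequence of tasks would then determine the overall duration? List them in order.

The binding path is Rehearsal→VFX→ColorGrade = 12+8+8 = 28; finish at 28 days.
Rehearsal lies on that path, so at 18 days the path becomes 34 days.
That remains the longest chain; total 34 days.

Rehearsal, VFX, ColorGrade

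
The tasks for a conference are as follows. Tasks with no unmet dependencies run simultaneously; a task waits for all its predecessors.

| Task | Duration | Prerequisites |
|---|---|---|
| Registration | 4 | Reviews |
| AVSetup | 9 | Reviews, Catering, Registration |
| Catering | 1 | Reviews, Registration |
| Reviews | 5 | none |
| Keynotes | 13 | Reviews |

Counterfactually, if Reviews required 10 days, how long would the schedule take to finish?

24

Critical path before the change: Reviews→Registration→Catering→AVSetup = 5+4+1+9 = 19 giving 19 days.
Reviews is on the critical path; changing it to 10 makes that path 24 days.
That remains the longest chain; total 24 days.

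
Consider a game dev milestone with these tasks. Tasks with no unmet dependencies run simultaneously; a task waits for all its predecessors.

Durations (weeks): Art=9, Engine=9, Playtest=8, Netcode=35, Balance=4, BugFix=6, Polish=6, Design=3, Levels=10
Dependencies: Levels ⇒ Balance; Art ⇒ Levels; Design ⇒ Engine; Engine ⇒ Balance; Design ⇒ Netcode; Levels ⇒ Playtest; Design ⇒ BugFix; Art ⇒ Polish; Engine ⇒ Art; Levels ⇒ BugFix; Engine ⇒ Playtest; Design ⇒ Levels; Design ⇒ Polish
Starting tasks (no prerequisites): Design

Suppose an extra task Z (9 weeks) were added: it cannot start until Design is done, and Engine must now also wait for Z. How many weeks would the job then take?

Originally the job takes 39 weeks.
With Z inserted, Engine now waits for max(Design, Z).
New critical path: Design→Z→Engine→Art→Levels→Playtest = 3+9+9+9+10+8 = 48 ⇒ 48 weeks.

48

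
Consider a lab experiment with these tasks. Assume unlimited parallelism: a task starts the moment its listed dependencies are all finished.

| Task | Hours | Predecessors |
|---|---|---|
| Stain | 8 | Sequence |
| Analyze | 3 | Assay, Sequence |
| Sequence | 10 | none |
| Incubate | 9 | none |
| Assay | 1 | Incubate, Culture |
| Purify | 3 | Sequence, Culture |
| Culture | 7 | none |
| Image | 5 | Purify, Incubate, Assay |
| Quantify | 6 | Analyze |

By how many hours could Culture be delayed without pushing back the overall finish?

2

Critical path: Incubate→Assay→Analyze→Quantify = 9+1+3+6 = 19, so the finish is 19 hours.
Culture finishes as early as 7 and must finish by 9.
Slack of Culture = 2 − 0 = 2 hours.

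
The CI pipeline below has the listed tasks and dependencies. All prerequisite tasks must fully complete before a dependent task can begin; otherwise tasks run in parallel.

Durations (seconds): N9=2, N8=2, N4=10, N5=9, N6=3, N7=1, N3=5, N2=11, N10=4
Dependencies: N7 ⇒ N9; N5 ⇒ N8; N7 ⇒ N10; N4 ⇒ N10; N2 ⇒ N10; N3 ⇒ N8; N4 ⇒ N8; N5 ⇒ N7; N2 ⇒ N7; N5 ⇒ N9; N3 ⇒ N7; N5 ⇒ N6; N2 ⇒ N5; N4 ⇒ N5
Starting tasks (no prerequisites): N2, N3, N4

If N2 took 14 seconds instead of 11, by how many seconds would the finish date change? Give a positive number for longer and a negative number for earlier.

The binding path is N2→N5→N7→N10 = 11+9+1+4 = 25; finish at 25 seconds.
N2 lies on that path, so at 14 seconds the path becomes 28 seconds.
No other chain overtakes it, so the finish is 28 seconds.
Change in finish: 28 − 25 = +3 seconds.

3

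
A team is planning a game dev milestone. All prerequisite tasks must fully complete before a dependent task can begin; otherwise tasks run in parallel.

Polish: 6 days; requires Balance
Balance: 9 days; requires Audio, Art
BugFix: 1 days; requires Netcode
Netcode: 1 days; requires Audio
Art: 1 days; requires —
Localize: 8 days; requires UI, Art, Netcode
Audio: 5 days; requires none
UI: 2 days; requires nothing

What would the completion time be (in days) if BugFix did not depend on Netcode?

Before: longest chain Audio→Balance→Polish = 5+9+6 = 20, finish 20.
Without Netcode→BugFix, BugFix's earliest start moves from 6 to 0.
The longest chain is now Audio→Balance→Polish = 5+9+6 = 20, so the plan takes 20 days.

20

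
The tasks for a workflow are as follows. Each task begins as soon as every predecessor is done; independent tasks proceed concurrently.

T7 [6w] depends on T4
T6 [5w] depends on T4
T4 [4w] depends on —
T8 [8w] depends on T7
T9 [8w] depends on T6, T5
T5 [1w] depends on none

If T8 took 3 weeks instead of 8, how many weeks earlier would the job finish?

Baseline: T4→T7→T8 = 4+6+8 = 18 → 18 weeks.
T8 lies on that path, so at 3 weeks the path becomes 13 weeks.
The binding chain switches to T4→T6→T9 = 4+5+8 = 17; finish 17 weeks.
Change in finish: 17 − 18 = -1 weeks.

1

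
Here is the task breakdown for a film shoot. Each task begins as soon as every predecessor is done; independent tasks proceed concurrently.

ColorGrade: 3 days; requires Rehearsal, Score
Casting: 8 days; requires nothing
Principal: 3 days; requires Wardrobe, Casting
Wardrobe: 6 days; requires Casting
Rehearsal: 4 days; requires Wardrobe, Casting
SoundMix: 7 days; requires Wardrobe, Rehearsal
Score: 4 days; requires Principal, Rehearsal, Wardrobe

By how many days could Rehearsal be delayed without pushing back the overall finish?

The longest chain is Casting→Wardrobe→Rehearsal→Score→ColorGrade = 8+6+4+4+3 = 25; overall finish 25 days.
The longest chain containing Rehearsal totals 25 days.
Slack of Rehearsal = 14 − 14 = 0 days.

0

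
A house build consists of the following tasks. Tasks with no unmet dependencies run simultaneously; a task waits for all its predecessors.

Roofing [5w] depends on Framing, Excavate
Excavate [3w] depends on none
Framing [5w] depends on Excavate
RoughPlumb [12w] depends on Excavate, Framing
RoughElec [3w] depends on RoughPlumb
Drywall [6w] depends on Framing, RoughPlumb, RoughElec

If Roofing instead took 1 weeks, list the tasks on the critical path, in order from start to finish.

Excavate, Framing, RoughPlumb, RoughElec, Drywall

Critical path before the change: Excavate→Framing→RoughPlumb→RoughElec→Drywall = 3+5+12+3+6 = 29 giving 29 weeks.
Roofing has 16 weeks of float (longest path through it is 13).
The critical path is still Excavate→Framing→RoughPlumb→RoughElec→Drywall; finish is now 29 weeks.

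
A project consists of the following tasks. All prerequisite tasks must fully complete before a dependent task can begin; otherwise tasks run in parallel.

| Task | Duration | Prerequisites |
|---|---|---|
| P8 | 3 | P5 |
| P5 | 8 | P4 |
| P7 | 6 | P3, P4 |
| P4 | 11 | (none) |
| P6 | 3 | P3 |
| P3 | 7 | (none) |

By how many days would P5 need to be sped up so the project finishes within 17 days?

5

Current finish: 22 days; target: 17.
P5 is on every critical path, so each day cut from P5 cuts the finish by one (this holds down to a finish of 17).
Need 22 − 17 = 5 days off P5 → P5 becomes 3 days, finish becomes 17.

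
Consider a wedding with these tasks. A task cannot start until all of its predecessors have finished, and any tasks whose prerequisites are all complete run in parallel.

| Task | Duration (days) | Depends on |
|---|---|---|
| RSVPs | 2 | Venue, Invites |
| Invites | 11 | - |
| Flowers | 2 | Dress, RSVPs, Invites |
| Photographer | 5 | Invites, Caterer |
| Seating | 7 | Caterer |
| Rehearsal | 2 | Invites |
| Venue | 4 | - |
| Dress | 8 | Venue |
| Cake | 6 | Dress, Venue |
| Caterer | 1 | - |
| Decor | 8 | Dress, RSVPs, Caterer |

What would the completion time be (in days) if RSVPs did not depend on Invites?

With the dependency in place, Invites→RSVPs→Decor = 11+2+8 = 21 sets the finish at 21 days.
Without Invites→RSVPs, RSVPs's earliest start moves from 11 to 4.
After: Venue→Dress→Decor = 4+8+8 = 20 → 20 days.

20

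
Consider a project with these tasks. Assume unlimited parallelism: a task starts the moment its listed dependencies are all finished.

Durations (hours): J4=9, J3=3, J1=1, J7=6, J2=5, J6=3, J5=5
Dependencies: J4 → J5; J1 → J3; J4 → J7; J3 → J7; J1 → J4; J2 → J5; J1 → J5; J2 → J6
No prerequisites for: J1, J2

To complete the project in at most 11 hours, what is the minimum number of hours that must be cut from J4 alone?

Current finish: 16 hours; target: 11.
J4 is on every critical path, so each hour cut from J4 cuts the finish by one (this holds down to a finish of 10).
Need 16 − 11 = 5 hours off J4 → J4 becomes 4 hours, finish becomes 11.

5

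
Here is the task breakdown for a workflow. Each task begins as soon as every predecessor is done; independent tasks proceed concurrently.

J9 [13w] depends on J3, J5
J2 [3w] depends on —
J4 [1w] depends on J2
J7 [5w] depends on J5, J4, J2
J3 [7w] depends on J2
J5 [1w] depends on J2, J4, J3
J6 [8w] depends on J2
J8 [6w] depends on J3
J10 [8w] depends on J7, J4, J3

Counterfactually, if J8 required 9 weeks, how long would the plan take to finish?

24

As given, the longest chain is J2→J3→J5→J7→J10 = 3+7+1+5+8 = 24, so the finish is 24 weeks.
J8 is off the critical path — its longest chain is 16 weeks, giving 8 of slack.
The critical path is still J2→J3→J5→J7→J10; finish is now 24 weeks.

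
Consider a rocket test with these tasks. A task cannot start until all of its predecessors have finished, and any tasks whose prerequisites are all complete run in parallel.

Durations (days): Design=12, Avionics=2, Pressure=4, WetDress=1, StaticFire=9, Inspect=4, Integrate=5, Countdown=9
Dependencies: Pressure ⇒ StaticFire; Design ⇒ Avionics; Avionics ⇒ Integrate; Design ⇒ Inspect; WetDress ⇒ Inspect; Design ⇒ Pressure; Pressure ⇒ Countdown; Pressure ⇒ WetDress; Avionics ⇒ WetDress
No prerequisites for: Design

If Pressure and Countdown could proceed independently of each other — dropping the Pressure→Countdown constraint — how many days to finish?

Before: longest chain Design→Pressure→StaticFire = 12+4+9 = 25, finish 25.
Without Pressure→Countdown, Countdown's earliest start moves from 16 to 0.
The longest chain is now Design→Pressure→StaticFire = 12+4+9 = 25, so the project takes 25 days.

25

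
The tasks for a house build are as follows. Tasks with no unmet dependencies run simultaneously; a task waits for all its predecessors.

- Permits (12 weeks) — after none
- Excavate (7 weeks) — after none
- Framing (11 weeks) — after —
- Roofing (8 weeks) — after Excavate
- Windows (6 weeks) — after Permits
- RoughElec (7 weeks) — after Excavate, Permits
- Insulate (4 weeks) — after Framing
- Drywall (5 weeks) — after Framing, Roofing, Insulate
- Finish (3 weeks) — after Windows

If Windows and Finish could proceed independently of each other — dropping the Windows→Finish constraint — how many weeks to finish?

20

With the dependency in place, Permits→Windows→Finish = 12+6+3 = 21 sets the finish at 21 weeks.
Without Windows→Finish, Finish's earliest start moves from 18 to 0.
New critical path: Excavate→Roofing→Drywall = 7+8+5 = 20 ⇒ 20 weeks.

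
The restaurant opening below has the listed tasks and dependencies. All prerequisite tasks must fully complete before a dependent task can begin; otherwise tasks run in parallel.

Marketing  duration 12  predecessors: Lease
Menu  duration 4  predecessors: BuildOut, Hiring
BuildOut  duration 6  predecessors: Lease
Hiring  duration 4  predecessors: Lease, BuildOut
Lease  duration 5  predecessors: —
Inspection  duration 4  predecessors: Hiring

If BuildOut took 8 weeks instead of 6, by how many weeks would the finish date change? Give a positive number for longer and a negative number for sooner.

Critical path before the change: Lease→BuildOut→Hiring→Menu = 5+6+4+4 = 19 giving 19 weeks.
BuildOut is on the critical path; changing it to 8 makes that path 21 weeks.
No other chain overtakes it, so the finish is 21 weeks.
Change in finish: 21 − 19 = +2 weeks.

2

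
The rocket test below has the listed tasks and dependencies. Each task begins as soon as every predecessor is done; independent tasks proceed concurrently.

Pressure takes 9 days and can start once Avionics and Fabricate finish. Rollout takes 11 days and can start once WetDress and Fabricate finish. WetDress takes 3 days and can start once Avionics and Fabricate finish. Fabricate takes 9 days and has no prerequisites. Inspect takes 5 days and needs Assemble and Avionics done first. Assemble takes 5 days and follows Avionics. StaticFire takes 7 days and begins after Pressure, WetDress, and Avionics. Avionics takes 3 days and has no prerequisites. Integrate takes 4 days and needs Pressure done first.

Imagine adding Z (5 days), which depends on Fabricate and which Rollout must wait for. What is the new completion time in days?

Originally the schedule takes 25 days.
With Z inserted, Rollout now waits for max(WetDress, Fabricate, Z).
New critical path: Fabricate→Z→Rollout = 9+5+11 = 25 ⇒ 25 days.

25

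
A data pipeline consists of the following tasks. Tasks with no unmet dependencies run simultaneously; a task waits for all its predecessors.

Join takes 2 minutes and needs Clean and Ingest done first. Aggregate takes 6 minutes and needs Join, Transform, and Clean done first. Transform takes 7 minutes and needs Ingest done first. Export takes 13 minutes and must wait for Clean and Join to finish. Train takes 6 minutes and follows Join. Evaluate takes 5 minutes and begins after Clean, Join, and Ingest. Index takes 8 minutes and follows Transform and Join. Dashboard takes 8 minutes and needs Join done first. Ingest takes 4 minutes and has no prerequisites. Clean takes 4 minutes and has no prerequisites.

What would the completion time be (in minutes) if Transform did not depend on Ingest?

Original critical path: Ingest→Join→Export = 4+2+13 = 19 ⇒ 19 minutes.
Without Ingest→Transform, Transform's earliest start moves from 4 to 0.
After: Ingest→Join→Export = 4+2+13 = 19 → 19 minutes.

19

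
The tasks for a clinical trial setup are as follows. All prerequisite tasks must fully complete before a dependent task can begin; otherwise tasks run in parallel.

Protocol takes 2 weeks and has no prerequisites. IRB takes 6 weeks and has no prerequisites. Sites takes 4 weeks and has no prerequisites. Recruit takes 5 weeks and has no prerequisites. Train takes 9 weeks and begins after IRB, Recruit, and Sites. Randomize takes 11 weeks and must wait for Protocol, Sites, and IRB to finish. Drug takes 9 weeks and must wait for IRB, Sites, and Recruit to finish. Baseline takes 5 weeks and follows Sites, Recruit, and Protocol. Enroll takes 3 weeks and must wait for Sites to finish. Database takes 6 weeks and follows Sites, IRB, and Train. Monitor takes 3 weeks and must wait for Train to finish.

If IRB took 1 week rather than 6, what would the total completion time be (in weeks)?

Actual critical path: IRB→Train→Database = 6+9+6 = 21 ⇒ 21 weeks.
IRB lies on that path, so at 1 week the path becomes 16 weeks.
Now Recruit→Train→Database = 5+9+6 = 20 is longest, so the finish becomes 20 weeks.

20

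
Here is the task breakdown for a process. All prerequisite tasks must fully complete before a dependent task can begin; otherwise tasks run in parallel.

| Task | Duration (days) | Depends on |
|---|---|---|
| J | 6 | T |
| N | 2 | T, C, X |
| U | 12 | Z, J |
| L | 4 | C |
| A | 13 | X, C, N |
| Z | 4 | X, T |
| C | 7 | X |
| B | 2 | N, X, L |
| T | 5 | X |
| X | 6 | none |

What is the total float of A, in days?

1

The longest chain is X→T→J→U = 6+5+6+12 = 29; overall finish 29 days.
Longest path through A: 28 days (earliest finish 28, latest finish 29).
Slack of A = 16 − 15 = 1 day.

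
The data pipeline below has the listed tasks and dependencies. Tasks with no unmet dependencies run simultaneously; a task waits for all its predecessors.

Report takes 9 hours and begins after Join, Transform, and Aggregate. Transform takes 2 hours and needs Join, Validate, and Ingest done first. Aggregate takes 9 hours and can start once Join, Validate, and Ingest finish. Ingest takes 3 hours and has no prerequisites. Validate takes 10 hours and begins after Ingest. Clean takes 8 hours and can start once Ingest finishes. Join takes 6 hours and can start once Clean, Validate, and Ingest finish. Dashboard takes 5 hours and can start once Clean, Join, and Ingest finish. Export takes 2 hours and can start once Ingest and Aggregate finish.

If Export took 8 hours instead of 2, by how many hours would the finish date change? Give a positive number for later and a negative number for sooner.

As given, the longest chain is Ingest→Validate→Join→Aggregate→Report = 3+10+6+9+9 = 37, so the finish is 37 hours.
The longest path through Export is only 30 hours, so Export has float 7.
That remains the longest chain; total 37 hours.
Change in finish: 37 − 37 = +0 hours.

0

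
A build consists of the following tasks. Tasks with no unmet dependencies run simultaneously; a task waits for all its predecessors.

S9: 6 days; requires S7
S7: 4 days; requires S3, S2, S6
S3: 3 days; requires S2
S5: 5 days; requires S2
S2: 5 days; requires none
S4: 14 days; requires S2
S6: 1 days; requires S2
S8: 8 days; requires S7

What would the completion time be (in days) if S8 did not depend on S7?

19

Original critical path: S2→S3→S7→S8 = 5+3+4+8 = 20 ⇒ 20 days.
Without S7→S8, S8's earliest start moves from 12 to 0.
After: S2→S4 = 5+14 = 19 → 19 days.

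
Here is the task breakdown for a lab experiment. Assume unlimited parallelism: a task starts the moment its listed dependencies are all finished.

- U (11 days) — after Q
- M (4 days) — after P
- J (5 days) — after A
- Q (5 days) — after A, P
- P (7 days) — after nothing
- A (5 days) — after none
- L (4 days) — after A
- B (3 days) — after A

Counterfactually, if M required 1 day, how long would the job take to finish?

23

Actual critical path: P→Q→U = 7+5+11 = 23 ⇒ 23 days.
The longest path through M is only 11 days, so M has float 12.
No other chain overtakes it, so the finish is 23 days.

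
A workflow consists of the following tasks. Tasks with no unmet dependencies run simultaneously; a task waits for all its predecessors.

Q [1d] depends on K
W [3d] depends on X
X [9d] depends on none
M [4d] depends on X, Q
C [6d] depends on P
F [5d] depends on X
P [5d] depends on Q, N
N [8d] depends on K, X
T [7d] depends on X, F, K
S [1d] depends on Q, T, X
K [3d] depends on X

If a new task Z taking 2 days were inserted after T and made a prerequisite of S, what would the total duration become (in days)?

31

Originally the plan takes 31 days.
With Z inserted, S now waits for max(Q, T, X, Z).
New critical path: X→K→N→P→C = 9+3+8+5+6 = 31 ⇒ 31 days.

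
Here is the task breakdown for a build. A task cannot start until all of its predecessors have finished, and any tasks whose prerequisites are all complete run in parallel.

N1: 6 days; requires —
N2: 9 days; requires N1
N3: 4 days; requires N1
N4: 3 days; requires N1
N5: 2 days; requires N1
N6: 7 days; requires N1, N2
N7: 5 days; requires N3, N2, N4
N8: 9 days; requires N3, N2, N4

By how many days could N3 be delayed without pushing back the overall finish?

Critical path: N1→N2→N8 = 6+9+9 = 24, so the finish is 24 days.
The longest chain containing N3 totals 19 days.
Float = 24 − 19 = 5.

5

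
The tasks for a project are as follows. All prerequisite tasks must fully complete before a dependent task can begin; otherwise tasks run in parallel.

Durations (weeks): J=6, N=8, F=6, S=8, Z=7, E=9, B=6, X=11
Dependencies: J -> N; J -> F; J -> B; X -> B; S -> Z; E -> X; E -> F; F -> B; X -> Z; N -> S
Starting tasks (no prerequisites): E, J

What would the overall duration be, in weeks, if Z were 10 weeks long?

As given, the longest chain is J→N→S→Z = 6+8+8+7 = 29, so the finish is 29 weeks.
Z is on the critical path; changing it to 10 makes that path 32 weeks.
That remains the longest chain; total 32 weeks.

32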